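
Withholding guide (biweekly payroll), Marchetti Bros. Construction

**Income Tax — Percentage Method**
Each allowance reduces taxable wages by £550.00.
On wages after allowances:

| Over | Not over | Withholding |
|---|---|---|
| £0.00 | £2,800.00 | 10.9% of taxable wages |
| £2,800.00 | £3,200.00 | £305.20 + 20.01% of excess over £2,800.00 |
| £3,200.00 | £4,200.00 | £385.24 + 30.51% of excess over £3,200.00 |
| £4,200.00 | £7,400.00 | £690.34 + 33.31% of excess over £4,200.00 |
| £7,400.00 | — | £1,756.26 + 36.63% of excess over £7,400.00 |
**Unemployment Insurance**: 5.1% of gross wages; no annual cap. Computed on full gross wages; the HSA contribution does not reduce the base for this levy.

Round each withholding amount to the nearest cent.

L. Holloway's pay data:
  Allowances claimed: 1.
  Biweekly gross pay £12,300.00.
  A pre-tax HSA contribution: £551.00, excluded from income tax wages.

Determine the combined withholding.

£3,775.13

Income Tax: taxable = £12,300.00 − £551.00 − 1×£550.00 = £11,199.00
  £1,756.26 + 36.63% × (£11,199.00 − £7,400.00) = £1,756.26 + 36.63% × £3,799.00 = £3,147.83
Unemployment Insurance: 5.1% × £12,300.00 = £627.30
Total: £3,147.83 + £627.30 = £3,775.13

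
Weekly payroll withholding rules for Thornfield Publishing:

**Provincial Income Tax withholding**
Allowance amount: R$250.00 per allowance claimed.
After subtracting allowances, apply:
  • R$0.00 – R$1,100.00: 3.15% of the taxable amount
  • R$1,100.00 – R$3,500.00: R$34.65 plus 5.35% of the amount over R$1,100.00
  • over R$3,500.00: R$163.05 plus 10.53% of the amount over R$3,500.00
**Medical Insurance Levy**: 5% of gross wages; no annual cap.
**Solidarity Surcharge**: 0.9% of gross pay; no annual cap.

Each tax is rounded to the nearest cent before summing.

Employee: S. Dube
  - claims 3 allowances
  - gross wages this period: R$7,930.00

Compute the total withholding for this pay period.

Provincial Income Tax: taxable = R$7,930.00 − 3×R$250.00 = R$7,180.00
  R$163.05 + 10.53% × (R$7,180.00 − R$3,500.00) = R$163.05 + 10.53% × R$3,680.00 = R$550.55
Medical Insurance Levy: 5% × R$7,930.00 = R$396.50
Solidarity Surcharge: 0.9% × R$7,930.00 = R$71.37
Total: R$550.55 + R$396.50 + R$71.37 = R$1,018.42

R$1,018.42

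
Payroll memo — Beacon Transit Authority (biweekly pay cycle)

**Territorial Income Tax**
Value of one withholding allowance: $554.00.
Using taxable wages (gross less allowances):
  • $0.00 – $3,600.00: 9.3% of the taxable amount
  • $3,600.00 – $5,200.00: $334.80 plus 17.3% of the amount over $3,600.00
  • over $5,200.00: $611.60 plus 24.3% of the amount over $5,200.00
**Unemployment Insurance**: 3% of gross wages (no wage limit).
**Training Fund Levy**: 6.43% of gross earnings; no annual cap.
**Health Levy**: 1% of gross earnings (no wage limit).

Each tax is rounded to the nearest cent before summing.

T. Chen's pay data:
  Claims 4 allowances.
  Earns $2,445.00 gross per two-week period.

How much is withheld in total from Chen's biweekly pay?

Territorial Income Tax: taxable = $2,445.00 − 4×$554.00 = $229.00
  9.3% × $229.00 = $21.30
Unemployment Insurance: 3% × $2,445.00 = $73.35
Training Fund Levy: 6.43% × $2,445.00 = $157.21
Health Levy: 1% × $2,445.00 = $24.45
Total: $21.30 + $73.35 + $157.21 + $24.45 = $276.31

$276.31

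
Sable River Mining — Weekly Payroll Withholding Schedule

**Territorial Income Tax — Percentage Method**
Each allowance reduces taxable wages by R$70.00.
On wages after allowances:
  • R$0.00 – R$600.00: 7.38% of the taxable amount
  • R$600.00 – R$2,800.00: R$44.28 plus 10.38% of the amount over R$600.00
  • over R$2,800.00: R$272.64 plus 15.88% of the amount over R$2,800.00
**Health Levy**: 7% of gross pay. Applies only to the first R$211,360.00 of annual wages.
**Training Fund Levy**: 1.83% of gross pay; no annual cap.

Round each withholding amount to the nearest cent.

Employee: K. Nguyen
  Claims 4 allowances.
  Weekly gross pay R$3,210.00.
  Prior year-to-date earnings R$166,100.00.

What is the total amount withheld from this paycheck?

Territorial Income Tax: taxable = R$3,210.00 − 4×R$70.00 = R$2,930.00
  R$272.64 + 15.88% × (R$2,930.00 − R$2,800.00) = R$272.64 + 15.88% × R$130.00 = R$293.28
Health Levy: 7% × R$3,210.00 = R$224.70
Training Fund Levy: 1.83% × R$3,210.00 = R$58.74
Total: R$293.28 + R$224.70 + R$58.74 = R$576.72

R$576.72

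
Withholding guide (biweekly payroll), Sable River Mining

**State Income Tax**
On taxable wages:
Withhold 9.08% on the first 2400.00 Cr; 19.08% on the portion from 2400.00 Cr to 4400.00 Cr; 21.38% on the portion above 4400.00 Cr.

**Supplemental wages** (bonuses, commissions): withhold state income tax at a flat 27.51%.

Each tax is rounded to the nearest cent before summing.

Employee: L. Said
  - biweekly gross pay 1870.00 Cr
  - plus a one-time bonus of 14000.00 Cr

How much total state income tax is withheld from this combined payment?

4021.20 Cr

State Income Tax: taxable = 1870.00 Cr
  9.08% × 1870.00 Cr = 169.80 Cr
Supplemental (27.51% flat on bonus): 27.51% × 14000.00 Cr = 3851.40 Cr
Total state income tax: 169.80 Cr + 3851.40 Cr = 4021.20 Cr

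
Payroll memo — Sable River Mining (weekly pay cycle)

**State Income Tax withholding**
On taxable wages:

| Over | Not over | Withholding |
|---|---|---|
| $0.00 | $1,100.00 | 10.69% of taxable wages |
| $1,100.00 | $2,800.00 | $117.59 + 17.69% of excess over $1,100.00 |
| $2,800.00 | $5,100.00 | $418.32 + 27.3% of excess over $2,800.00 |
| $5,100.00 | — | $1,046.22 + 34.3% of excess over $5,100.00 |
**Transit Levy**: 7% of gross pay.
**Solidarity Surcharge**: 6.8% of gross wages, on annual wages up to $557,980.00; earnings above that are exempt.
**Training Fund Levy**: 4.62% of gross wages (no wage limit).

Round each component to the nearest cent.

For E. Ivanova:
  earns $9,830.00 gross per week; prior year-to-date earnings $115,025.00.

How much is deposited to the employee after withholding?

State Income Tax: taxable = $9,830.00
  $1,046.22 + 34.3% × ($9,830.00 − $5,100.00) = $1,046.22 + 34.3% × $4,730.00 = $2,668.61
Transit Levy: 7% × $9,830.00 = $688.10
Solidarity Surcharge: 6.8% × $9,830.00 = $668.44
Training Fund Levy: 4.62% × $9,830.00 = $454.15
Total withheld: $2,668.61 + $688.10 + $668.44 + $454.15 = $4,479.30
Net pay: $9,830.00 − $4,479.30 = $5,350.70

$5,350.70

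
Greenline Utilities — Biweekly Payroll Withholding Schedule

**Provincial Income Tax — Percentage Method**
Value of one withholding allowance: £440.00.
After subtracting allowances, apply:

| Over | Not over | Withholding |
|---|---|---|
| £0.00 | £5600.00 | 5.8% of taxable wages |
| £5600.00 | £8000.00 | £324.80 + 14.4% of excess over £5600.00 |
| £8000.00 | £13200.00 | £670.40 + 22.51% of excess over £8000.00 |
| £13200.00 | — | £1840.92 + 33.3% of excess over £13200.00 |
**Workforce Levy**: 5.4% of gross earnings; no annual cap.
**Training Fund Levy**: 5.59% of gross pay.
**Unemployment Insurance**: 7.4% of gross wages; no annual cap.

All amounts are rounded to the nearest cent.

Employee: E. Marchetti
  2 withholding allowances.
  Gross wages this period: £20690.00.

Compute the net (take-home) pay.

£12843.06

Provincial Income Tax: taxable = £20690.00 − 2×£440.00 = £19810.00
  £1840.92 + 33.3% × (£19810.00 − £13200.00) = £1840.92 + 33.3% × £6610.00 = £4042.05
Workforce Levy: 5.4% × £20690.00 = £1117.26
Training Fund Levy: 5.59% × £20690.00 = £1156.57
Unemployment Insurance: 7.4% × £20690.00 = £1531.06
Total withheld: £4042.05 + £1117.26 + £1156.57 + £1531.06 = £7846.94
Net pay: £20690.00 − £7846.94 = £12843.06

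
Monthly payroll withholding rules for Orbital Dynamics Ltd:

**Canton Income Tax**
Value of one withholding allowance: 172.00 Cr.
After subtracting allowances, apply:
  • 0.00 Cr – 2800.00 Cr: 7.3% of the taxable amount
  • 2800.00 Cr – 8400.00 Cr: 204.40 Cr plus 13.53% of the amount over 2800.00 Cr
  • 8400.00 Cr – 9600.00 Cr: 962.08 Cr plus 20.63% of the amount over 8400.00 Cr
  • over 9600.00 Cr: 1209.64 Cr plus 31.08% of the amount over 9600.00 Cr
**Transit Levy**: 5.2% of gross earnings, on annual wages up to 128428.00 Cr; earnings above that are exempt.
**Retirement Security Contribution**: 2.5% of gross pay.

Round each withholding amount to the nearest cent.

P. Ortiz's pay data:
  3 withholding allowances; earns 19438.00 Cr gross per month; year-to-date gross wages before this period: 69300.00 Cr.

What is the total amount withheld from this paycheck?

5603.65 Cr

Canton Income Tax: taxable = 19438.00 Cr − 3×172.00 Cr = 18922.00 Cr
  1209.64 Cr + 31.08% × (18922.00 Cr − 9600.00 Cr) = 1209.64 Cr + 31.08% × 9322.00 Cr = 4106.92 Cr
Transit Levy: 5.2% × 19438.00 Cr = 1010.78 Cr
Retirement Security Contribution: 2.5% × 19438.00 Cr = 485.95 Cr
Total: 4106.92 Cr + 1010.78 Cr + 485.95 Cr = 5603.65 Cr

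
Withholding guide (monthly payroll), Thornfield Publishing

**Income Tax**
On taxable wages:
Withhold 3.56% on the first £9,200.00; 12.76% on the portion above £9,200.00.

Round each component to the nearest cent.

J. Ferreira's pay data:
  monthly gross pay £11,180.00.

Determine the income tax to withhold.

Income Tax: taxable = £11,180.00
  £327.52 + 12.76% × (£11,180.00 − £9,200.00) = £327.52 + 12.76% × £1,980.00 = £580.17

£580.17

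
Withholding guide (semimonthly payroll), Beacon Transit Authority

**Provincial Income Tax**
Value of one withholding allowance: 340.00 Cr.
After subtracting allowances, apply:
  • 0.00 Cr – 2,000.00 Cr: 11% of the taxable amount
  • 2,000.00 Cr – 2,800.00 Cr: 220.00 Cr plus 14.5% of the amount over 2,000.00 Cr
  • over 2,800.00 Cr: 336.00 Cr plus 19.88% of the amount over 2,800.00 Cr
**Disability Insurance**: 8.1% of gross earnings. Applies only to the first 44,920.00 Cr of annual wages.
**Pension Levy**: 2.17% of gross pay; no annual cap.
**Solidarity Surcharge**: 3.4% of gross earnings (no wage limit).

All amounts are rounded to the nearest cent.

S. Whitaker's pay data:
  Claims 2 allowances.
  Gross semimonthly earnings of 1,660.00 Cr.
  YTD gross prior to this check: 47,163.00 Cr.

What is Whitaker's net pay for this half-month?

Provincial Income Tax: taxable = 1,660.00 Cr − 2×340.00 Cr = 980.00 Cr
  11% × 980.00 Cr = 107.80 Cr
Disability Insurance: YTD 47,163.00 Cr ≥ cap 44,920.00 Cr → 0.00 Cr
Pension Levy: 2.17% × 1,660.00 Cr = 36.02 Cr
Solidarity Surcharge: 3.4% × 1,660.00 Cr = 56.44 Cr
Total withheld: 107.80 Cr + 0.00 Cr + 36.02 Cr + 56.44 Cr = 200.26 Cr
Net pay: 1,660.00 Cr − 200.26 Cr = 1,459.74 Cr

1,459.74 Cr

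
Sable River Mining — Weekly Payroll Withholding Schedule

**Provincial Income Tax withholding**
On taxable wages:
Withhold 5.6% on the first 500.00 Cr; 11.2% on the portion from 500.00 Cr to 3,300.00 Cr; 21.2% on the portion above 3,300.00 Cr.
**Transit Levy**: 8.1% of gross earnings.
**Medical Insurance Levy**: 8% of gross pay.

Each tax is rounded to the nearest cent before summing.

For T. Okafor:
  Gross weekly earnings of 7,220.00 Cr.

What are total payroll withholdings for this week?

Provincial Income Tax: taxable = 7,220.00 Cr
  341.60 Cr + 21.2% × (7,220.00 Cr − 3,300.00 Cr) = 341.60 Cr + 21.2% × 3,920.00 Cr = 1,172.64 Cr
Transit Levy: 8.1% × 7,220.00 Cr = 584.82 Cr
Medical Insurance Levy: 8% × 7,220.00 Cr = 577.60 Cr
Total: 1,172.64 Cr + 584.82 Cr + 577.60 Cr = 2,335.06 Cr

2,335.06 Cr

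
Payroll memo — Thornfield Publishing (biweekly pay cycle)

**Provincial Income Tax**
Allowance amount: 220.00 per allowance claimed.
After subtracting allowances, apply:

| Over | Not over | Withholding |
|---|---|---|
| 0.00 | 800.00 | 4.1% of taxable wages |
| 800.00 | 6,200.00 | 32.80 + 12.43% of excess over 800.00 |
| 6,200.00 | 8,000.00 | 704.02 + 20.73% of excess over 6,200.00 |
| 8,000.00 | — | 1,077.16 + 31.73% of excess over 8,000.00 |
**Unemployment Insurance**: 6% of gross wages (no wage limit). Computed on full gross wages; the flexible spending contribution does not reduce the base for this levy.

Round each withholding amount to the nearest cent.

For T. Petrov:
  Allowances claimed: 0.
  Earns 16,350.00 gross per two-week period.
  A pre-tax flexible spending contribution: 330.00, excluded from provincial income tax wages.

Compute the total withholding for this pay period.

Provincial Income Tax: taxable = 16,350.00 − 330.00 = 16,020.00
  1,077.16 + 31.73% × (16,020.00 − 8,000.00) = 1,077.16 + 31.73% × 8,020.00 = 3,621.91
Unemployment Insurance: 6% × 16,350.00 = 981.00
Total: 3,621.91 + 981.00 = 4,602.91

4,602.91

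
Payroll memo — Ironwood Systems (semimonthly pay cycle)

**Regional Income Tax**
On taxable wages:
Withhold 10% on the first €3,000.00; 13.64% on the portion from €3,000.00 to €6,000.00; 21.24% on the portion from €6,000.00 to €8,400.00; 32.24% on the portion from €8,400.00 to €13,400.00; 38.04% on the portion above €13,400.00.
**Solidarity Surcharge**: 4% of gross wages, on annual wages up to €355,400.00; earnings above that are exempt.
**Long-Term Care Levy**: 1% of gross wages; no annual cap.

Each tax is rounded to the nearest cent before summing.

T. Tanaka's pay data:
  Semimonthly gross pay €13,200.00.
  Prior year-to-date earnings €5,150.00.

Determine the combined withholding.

€3,426.48

Regional Income Tax: taxable = €13,200.00
  €1,218.96 + 32.24% × (€13,200.00 − €8,400.00) = €1,218.96 + 32.24% × €4,800.00 = €2,766.48
Solidarity Surcharge: 4% × €13,200.00 = €528.00
Long-Term Care Levy: 1% × €13,200.00 = €132.00
Total: €2,766.48 + €528.00 + €132.00 = €3,426.48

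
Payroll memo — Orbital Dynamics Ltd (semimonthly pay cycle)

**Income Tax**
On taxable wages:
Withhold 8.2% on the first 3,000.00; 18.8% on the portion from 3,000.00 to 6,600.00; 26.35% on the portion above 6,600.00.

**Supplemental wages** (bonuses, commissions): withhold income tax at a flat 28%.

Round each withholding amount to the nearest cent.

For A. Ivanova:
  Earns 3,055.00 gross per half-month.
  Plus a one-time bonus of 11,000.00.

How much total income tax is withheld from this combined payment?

3,336.34

Income Tax: taxable = 3,055.00
  246.00 + 18.8% × (3,055.00 − 3,000.00) = 246.00 + 18.8% × 55.00 = 256.34
Supplemental (28% flat on bonus): 28% × 11,000.00 = 3,080.00
Total income tax: 256.34 + 3,080.00 = 3,336.34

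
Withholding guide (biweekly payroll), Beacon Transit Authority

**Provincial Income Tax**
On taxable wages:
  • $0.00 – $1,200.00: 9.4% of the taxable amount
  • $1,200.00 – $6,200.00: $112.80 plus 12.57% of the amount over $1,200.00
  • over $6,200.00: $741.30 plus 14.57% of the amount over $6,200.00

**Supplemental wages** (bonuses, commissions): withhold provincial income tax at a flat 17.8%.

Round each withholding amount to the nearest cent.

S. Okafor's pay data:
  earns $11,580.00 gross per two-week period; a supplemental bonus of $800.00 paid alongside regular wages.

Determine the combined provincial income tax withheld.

$1,667.57

Provincial Income Tax: taxable = $11,580.00
  $741.30 + 14.57% × ($11,580.00 − $6,200.00) = $741.30 + 14.57% × $5,380.00 = $1,525.17
Supplemental (17.8% flat on bonus): 17.8% × $800.00 = $142.40
Total provincial income tax: $1,525.17 + $142.40 = $1,667.57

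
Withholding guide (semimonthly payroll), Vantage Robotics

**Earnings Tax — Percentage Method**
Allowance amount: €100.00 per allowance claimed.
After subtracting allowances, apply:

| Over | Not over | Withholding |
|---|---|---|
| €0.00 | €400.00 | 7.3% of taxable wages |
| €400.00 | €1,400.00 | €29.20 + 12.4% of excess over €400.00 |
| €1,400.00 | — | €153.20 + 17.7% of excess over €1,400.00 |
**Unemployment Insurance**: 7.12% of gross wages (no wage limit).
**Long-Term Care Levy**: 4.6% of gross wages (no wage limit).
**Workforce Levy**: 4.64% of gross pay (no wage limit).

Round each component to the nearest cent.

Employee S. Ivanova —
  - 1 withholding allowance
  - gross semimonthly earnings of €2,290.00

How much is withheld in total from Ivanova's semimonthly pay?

€667.68

Earnings Tax: taxable = €2,290.00 − 1×€100.00 = €2,190.00
  €153.20 + 17.7% × (€2,190.00 − €1,400.00) = €153.20 + 17.7% × €790.00 = €293.03
Unemployment Insurance: 7.12% × €2,290.00 = €163.05
Long-Term Care Levy: 4.6% × €2,290.00 = €105.34
Workforce Levy: 4.64% × €2,290.00 = €106.26
Total: €293.03 + €163.05 + €105.34 + €106.26 = €667.68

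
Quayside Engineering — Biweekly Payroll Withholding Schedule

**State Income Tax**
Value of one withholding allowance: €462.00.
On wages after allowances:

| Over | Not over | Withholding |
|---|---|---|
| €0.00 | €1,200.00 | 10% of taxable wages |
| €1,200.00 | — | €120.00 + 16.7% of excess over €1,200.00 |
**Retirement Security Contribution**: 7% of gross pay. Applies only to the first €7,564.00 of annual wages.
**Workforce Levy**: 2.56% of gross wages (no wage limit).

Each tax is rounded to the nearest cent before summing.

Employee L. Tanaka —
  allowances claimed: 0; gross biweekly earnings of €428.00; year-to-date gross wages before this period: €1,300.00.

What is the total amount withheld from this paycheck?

€83.72

State Income Tax: taxable = €428.00
  10% × €428.00 = €42.80
Retirement Security Contribution: 7% × €428.00 = €29.96
Workforce Levy: 2.56% × €428.00 = €10.96
Total: €42.80 + €29.96 + €10.96 = €83.72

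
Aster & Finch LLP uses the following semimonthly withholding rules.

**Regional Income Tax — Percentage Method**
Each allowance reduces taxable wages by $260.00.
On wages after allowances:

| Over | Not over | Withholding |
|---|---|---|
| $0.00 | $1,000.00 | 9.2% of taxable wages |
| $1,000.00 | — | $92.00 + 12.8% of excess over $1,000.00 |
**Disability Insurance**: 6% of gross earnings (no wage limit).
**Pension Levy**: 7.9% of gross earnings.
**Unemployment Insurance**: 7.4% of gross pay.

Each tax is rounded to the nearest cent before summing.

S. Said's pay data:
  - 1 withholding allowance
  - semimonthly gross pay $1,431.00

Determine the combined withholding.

Regional Income Tax: taxable = $1,431.00 − 1×$260.00 = $1,171.00
  $92.00 + 12.8% × ($1,171.00 − $1,000.00) = $92.00 + 12.8% × $171.00 = $113.89
Disability Insurance: 6% × $1,431.00 = $85.86
Pension Levy: 7.9% × $1,431.00 = $113.05
Unemployment Insurance: 7.4% × $1,431.00 = $105.89
Total: $113.89 + $85.86 + $113.05 + $105.89 = $418.69

$418.69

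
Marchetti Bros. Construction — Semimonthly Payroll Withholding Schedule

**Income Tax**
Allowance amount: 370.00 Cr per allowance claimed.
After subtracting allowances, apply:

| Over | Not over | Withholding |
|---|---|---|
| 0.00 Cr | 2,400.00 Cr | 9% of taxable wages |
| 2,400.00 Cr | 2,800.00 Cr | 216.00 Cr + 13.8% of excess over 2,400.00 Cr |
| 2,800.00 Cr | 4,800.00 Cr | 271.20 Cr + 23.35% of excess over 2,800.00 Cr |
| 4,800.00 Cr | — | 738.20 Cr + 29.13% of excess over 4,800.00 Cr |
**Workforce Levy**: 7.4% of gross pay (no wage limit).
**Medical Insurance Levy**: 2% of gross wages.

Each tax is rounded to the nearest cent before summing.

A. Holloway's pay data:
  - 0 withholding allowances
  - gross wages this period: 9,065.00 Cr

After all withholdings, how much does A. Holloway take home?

6,232.30 Cr

Income Tax: taxable = 9,065.00 Cr
  738.20 Cr + 29.13% × (9,065.00 Cr − 4,800.00 Cr) = 738.20 Cr + 29.13% × 4,265.00 Cr = 1,980.59 Cr
Workforce Levy: 7.4% × 9,065.00 Cr = 670.81 Cr
Medical Insurance Levy: 2% × 9,065.00 Cr = 181.30 Cr
Total withheld: 1,980.59 Cr + 670.81 Cr + 181.30 Cr = 2,832.70 Cr
Net pay: 9,065.00 Cr − 2,832.70 Cr = 6,232.30 Cr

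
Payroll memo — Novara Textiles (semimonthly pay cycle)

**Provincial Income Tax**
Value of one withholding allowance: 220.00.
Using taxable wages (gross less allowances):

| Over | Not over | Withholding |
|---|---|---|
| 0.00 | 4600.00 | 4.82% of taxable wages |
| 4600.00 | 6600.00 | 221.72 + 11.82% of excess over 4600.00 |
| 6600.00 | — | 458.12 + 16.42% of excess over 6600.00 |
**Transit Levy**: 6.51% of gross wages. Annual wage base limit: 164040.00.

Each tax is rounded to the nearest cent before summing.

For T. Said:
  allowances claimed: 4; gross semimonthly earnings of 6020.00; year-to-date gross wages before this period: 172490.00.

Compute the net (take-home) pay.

Provincial Income Tax: taxable = 6020.00 − 4×220.00 = 5140.00
  221.72 + 11.82% × (5140.00 − 4600.00) = 221.72 + 11.82% × 540.00 = 285.55
Transit Levy: YTD 172490.00 ≥ cap 164040.00 → 0.00
Total withheld: 285.55 + 0.00 = 285.55
Net pay: 6020.00 − 285.55 = 5734.45

5734.45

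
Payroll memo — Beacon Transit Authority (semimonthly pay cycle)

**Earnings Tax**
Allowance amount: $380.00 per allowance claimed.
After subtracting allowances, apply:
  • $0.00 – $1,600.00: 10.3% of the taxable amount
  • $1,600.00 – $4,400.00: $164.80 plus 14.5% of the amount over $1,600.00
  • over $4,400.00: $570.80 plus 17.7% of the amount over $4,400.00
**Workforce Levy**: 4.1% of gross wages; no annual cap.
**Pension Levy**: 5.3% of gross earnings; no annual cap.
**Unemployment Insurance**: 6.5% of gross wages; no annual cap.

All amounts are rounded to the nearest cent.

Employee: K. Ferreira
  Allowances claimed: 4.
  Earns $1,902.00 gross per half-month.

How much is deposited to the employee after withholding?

$1,560.23

Earnings Tax: taxable = $1,902.00 − 4×$380.00 = $382.00
  10.3% × $382.00 = $39.35
Workforce Levy: 4.1% × $1,902.00 = $77.98
Pension Levy: 5.3% × $1,902.00 = $100.81
Unemployment Insurance: 6.5% × $1,902.00 = $123.63
Total withheld: $39.35 + $77.98 + $100.81 + $123.63 = $341.77
Net pay: $1,902.00 − $341.77 = $1,560.23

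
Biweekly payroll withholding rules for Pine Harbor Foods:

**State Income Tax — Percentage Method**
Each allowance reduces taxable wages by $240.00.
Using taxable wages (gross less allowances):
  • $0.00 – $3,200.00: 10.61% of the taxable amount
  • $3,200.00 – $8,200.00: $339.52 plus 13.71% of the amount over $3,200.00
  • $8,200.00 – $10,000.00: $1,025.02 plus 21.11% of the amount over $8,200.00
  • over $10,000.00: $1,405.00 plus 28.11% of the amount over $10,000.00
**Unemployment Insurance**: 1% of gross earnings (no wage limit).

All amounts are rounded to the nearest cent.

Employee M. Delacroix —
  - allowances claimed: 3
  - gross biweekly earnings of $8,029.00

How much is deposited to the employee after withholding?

State Income Tax: taxable = $8,029.00 − 3×$240.00 = $7,309.00
  $339.52 + 13.71% × ($7,309.00 − $3,200.00) = $339.52 + 13.71% × $4,109.00 = $902.86
Unemployment Insurance: 1% × $8,029.00 = $80.29
Total withheld: $902.86 + $80.29 = $983.15
Net pay: $8,029.00 − $983.15 = $7,045.85

$7,045.85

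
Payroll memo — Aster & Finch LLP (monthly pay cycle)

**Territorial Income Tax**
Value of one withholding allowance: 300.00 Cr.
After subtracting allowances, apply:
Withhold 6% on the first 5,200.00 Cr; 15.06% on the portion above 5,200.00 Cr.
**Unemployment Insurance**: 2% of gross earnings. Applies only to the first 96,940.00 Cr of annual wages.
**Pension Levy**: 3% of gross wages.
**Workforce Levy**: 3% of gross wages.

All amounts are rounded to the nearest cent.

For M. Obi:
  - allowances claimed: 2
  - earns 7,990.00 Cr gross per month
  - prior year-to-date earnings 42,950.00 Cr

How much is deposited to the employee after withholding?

Territorial Income Tax: taxable = 7,990.00 Cr − 2×300.00 Cr = 7,390.00 Cr
  312.00 Cr + 15.06% × (7,390.00 Cr − 5,200.00 Cr) = 312.00 Cr + 15.06% × 2,190.00 Cr = 641.81 Cr
Unemployment Insurance: 2% × 7,990.00 Cr = 159.80 Cr
Pension Levy: 3% × 7,990.00 Cr = 239.70 Cr
Workforce Levy: 3% × 7,990.00 Cr = 239.70 Cr
Total withheld: 641.81 Cr + 159.80 Cr + 239.70 Cr + 239.70 Cr = 1,281.01 Cr
Net pay: 7,990.00 Cr − 1,281.01 Cr = 6,708.99 Cr

6,708.99 Cr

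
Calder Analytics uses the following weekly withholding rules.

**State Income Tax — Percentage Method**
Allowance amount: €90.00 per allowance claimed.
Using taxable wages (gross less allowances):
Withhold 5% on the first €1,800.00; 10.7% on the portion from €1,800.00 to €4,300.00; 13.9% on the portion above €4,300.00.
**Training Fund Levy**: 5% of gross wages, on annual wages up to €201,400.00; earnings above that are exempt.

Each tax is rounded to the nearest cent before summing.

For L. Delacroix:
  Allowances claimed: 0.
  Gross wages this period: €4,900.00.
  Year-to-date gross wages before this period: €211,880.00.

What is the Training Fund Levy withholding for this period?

Training Fund Levy: YTD €211,880.00 ≥ cap €201,400.00 → €0.00

€0.00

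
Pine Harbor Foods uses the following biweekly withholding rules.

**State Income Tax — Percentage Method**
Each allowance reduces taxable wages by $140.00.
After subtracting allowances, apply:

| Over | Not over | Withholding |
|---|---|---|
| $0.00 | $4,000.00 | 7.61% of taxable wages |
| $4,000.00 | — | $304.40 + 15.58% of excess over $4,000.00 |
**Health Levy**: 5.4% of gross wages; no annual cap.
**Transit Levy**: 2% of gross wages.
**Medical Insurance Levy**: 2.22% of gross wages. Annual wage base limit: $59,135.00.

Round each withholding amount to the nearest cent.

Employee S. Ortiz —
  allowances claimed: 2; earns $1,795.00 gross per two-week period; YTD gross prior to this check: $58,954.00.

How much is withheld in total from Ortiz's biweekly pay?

$252.14

State Income Tax: taxable = $1,795.00 − 2×$140.00 = $1,515.00
  7.61% × $1,515.00 = $115.29
Health Levy: 5.4% × $1,795.00 = $96.93
Transit Levy: 2% × $1,795.00 = $35.90
Medical Insurance Levy: cap $59,135.00 − YTD $58,954.00 = $181.00 subject; 2.22% × $181.00 = $4.02
Total: $115.29 + $96.93 + $35.90 + $4.02 = $252.14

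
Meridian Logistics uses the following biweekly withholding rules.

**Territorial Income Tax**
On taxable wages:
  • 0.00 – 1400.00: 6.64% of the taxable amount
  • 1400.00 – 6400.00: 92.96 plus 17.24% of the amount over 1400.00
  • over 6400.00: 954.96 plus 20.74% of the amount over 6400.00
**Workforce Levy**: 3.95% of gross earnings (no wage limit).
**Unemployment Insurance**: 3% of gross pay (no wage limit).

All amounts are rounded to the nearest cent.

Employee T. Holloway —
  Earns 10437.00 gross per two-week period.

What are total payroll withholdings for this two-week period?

2517.60

Territorial Income Tax: taxable = 10437.00
  954.96 + 20.74% × (10437.00 − 6400.00) = 954.96 + 20.74% × 4037.00 = 1792.23
Workforce Levy: 3.95% × 10437.00 = 412.26
Unemployment Insurance: 3% × 10437.00 = 313.11
Total: 1792.23 + 412.26 + 313.11 = 2517.60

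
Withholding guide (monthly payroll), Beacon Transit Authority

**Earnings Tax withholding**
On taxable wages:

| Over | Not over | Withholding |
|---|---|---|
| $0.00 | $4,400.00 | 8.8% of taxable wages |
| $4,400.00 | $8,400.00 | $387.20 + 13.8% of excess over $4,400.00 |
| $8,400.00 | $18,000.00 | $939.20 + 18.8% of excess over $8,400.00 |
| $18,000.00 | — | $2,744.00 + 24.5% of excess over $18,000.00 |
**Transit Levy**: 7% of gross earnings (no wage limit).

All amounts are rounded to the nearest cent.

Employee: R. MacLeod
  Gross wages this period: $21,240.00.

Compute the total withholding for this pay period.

$5,024.60

Earnings Tax: taxable = $21,240.00
  $2,744.00 + 24.5% × ($21,240.00 − $18,000.00) = $2,744.00 + 24.5% × $3,240.00 = $3,537.80
Transit Levy: 7% × $21,240.00 = $1,486.80
Total: $3,537.80 + $1,486.80 = $5,024.60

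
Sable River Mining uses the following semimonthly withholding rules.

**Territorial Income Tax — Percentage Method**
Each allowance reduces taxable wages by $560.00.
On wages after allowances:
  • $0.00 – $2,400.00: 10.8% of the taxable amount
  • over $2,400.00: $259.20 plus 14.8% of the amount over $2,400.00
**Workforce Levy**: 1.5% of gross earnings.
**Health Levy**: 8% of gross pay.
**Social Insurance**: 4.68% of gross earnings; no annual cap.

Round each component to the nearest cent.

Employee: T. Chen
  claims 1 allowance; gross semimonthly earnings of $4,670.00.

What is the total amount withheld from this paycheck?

Territorial Income Tax: taxable = $4,670.00 − 1×$560.00 = $4,110.00
  $259.20 + 14.8% × ($4,110.00 − $2,400.00) = $259.20 + 14.8% × $1,710.00 = $512.28
Workforce Levy: 1.5% × $4,670.00 = $70.05
Health Levy: 8% × $4,670.00 = $373.60
Social Insurance: 4.68% × $4,670.00 = $218.56
Total: $512.28 + $70.05 + $373.60 + $218.56 = $1,174.49

$1,174.49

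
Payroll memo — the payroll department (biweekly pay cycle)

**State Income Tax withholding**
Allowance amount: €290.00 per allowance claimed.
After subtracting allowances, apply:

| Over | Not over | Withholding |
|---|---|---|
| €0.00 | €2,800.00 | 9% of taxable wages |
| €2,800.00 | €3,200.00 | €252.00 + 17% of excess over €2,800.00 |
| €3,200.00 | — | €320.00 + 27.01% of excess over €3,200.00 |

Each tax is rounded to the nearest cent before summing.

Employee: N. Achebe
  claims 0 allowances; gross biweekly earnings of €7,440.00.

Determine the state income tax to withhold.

€1,465.22

State Income Tax: taxable = €7,440.00
  €320.00 + 27.01% × (€7,440.00 − €3,200.00) = €320.00 + 27.01% × €4,240.00 = €1,465.22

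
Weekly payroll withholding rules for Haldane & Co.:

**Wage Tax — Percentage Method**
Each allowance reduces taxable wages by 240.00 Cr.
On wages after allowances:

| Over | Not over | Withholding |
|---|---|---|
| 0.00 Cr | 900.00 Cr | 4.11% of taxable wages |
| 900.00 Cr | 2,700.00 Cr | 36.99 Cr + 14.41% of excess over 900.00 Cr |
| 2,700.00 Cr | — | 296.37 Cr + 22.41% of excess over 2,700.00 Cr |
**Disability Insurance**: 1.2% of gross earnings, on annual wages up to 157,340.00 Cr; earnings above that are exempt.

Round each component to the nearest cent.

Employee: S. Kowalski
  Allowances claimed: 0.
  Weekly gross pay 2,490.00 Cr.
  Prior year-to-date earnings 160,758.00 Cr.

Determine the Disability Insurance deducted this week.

0.00 Cr

Disability Insurance: YTD 160,758.00 Cr ≥ cap 157,340.00 Cr → 0.00 Cr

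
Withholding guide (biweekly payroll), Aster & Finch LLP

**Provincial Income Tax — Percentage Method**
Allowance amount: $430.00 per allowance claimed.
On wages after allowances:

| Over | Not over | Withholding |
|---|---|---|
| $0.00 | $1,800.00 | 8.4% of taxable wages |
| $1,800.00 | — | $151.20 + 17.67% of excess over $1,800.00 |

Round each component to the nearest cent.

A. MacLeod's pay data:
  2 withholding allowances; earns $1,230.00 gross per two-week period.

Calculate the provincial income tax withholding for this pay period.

Provincial Income Tax: taxable = $1,230.00 − 2×$430.00 = $370.00
  8.4% × $370.00 = $31.08

$31.08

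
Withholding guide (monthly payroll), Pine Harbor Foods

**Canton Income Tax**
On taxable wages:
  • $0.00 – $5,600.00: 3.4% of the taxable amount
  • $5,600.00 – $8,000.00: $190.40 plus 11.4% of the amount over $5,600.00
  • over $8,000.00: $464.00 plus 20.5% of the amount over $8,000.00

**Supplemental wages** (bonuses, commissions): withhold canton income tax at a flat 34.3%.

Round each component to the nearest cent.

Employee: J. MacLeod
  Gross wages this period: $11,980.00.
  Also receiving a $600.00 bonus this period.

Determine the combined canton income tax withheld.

Canton Income Tax: taxable = $11,980.00
  $464.00 + 20.5% × ($11,980.00 − $8,000.00) = $464.00 + 20.5% × $3,980.00 = $1,279.90
Supplemental (34.3% flat on bonus): 34.3% × $600.00 = $205.80
Total canton income tax: $1,279.90 + $205.80 = $1,485.70

$1,485.70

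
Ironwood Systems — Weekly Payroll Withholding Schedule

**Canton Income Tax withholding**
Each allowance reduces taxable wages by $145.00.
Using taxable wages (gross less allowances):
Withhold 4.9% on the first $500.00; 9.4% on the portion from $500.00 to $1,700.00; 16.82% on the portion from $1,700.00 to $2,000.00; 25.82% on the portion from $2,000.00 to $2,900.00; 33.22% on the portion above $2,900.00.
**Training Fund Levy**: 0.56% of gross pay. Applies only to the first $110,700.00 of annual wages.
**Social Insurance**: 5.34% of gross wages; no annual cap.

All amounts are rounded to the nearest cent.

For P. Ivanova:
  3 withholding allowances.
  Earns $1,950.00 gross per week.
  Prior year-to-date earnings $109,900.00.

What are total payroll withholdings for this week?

Canton Income Tax: taxable = $1,950.00 − 3×$145.00 = $1,515.00
  $24.50 + 9.4% × ($1,515.00 − $500.00) = $24.50 + 9.4% × $1,015.00 = $119.91
Training Fund Levy: cap $110,700.00 − YTD $109,900.00 = $800.00 subject; 0.56% × $800.00 = $4.48
Social Insurance: 5.34% × $1,950.00 = $104.13
Total: $119.91 + $4.48 + $104.13 = $228.52

$228.52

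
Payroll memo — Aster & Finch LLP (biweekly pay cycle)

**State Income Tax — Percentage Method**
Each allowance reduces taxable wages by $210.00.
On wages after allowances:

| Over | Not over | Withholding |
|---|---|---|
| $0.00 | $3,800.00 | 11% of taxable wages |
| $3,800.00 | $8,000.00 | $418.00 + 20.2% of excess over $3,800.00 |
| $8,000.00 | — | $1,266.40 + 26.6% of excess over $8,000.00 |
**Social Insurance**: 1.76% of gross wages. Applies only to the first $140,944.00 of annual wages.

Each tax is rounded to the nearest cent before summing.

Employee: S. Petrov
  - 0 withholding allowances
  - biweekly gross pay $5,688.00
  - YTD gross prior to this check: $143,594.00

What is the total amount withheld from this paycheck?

State Income Tax: taxable = $5,688.00
  $418.00 + 20.2% × ($5,688.00 − $3,800.00) = $418.00 + 20.2% × $1,888.00 = $799.38
Social Insurance: YTD $143,594.00 ≥ cap $140,944.00 → $0.00
Total: $799.38 + $0.00 = $799.38

$799.38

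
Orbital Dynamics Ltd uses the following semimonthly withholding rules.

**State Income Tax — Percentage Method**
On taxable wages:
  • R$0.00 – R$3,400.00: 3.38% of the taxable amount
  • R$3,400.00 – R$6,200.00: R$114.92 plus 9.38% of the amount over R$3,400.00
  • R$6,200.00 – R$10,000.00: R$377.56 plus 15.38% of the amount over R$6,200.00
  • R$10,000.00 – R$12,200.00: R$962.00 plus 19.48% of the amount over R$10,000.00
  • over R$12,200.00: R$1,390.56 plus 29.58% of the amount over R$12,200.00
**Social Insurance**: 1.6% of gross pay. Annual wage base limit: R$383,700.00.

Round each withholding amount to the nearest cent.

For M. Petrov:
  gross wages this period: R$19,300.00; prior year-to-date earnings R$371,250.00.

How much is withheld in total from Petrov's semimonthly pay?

State Income Tax: taxable = R$19,300.00
  R$1,390.56 + 29.58% × (R$19,300.00 − R$12,200.00) = R$1,390.56 + 29.58% × R$7,100.00 = R$3,490.74
Social Insurance: cap R$383,700.00 − YTD R$371,250.00 = R$12,450.00 subject; 1.6% × R$12,450.00 = R$199.20
Total: R$3,490.74 + R$199.20 = R$3,689.94

R$3,689.94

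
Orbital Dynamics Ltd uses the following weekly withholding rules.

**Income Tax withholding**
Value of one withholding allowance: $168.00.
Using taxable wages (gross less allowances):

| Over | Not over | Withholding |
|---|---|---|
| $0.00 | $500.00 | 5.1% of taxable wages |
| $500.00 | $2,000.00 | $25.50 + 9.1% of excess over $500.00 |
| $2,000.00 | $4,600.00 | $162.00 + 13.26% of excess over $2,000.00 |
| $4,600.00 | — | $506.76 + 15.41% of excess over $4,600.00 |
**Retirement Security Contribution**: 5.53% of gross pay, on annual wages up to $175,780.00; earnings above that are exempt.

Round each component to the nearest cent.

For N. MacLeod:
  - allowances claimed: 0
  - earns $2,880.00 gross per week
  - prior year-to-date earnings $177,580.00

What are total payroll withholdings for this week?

Income Tax: taxable = $2,880.00
  $162.00 + 13.26% × ($2,880.00 − $2,000.00) = $162.00 + 13.26% × $880.00 = $278.69
Retirement Security Contribution: YTD $177,580.00 ≥ cap $175,780.00 → $0.00
Total: $278.69 + $0.00 = $278.69

$278.69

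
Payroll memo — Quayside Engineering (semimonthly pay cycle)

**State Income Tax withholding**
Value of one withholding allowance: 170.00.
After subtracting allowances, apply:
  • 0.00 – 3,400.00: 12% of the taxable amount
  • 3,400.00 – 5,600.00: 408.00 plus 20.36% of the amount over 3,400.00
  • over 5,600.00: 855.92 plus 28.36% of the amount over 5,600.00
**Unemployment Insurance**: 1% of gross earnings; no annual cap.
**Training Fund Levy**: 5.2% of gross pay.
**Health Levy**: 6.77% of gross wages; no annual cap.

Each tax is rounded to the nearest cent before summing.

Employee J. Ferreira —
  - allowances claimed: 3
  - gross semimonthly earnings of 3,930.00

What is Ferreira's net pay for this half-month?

State Income Tax: taxable = 3,930.00 − 3×170.00 = 3,420.00
  408.00 + 20.36% × (3,420.00 − 3,400.00) = 408.00 + 20.36% × 20.00 = 412.07
Unemployment Insurance: 1% × 3,930.00 = 39.30
Training Fund Levy: 5.2% × 3,930.00 = 204.36
Health Levy: 6.77% × 3,930.00 = 266.06
Total withheld: 412.07 + 39.30 + 204.36 + 266.06 = 921.79
Net pay: 3,930.00 − 921.79 = 3,008.21

3,008.21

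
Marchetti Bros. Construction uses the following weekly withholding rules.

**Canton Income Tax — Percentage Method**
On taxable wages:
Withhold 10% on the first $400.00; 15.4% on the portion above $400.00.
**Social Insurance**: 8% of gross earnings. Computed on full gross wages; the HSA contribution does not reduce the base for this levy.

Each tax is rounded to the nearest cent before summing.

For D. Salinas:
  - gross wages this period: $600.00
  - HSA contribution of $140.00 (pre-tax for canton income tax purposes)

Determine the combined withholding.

$97.24

Canton Income Tax: taxable = $600.00 − $140.00 = $460.00
  $40.00 + 15.4% × ($460.00 − $400.00) = $40.00 + 15.4% × $60.00 = $49.24
Social Insurance: 8% × $600.00 = $48.00
Total: $49.24 + $48.00 = $97.24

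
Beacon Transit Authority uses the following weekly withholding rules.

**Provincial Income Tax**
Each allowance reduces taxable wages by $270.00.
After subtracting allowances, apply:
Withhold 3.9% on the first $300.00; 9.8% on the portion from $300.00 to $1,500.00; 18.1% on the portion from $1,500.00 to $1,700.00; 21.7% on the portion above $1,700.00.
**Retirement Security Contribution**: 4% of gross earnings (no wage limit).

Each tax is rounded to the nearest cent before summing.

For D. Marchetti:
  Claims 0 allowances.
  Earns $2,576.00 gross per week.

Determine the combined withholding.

$458.63

Provincial Income Tax: taxable = $2,576.00
  $165.50 + 21.7% × ($2,576.00 − $1,700.00) = $165.50 + 21.7% × $876.00 = $355.59
Retirement Security Contribution: 4% × $2,576.00 = $103.04
Total: $355.59 + $103.04 = $458.63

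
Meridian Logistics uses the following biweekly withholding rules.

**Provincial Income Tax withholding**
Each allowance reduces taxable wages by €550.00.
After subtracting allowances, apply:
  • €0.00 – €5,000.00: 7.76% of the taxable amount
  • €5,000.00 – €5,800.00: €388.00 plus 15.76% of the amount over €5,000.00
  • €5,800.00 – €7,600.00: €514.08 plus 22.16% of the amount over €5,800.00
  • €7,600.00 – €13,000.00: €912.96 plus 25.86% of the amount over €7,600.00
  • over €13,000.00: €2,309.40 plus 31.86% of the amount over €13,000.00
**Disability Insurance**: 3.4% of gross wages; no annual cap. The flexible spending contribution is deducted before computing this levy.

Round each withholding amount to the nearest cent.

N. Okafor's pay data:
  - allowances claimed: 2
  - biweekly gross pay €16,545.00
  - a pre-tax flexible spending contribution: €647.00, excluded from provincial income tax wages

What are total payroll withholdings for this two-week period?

Provincial Income Tax: taxable = €16,545.00 − €647.00 − 2×€550.00 = €14,798.00
  €2,309.40 + 31.86% × (€14,798.00 − €13,000.00) = €2,309.40 + 31.86% × €1,798.00 = €2,882.24
Disability Insurance: 3.4% × €15,898.00 = €540.53
Total: €2,882.24 + €540.53 = €3,422.77

€3,422.77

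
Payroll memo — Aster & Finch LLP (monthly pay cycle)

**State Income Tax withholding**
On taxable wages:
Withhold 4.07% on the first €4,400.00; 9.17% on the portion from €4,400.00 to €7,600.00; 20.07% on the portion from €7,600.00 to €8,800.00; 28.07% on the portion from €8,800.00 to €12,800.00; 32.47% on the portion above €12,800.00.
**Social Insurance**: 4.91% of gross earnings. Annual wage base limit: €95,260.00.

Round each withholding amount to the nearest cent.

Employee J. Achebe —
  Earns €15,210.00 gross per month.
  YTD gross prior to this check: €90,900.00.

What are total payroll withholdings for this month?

State Income Tax: taxable = €15,210.00
  €1,836.16 + 32.47% × (€15,210.00 − €12,800.00) = €1,836.16 + 32.47% × €2,410.00 = €2,618.69
Social Insurance: cap €95,260.00 − YTD €90,900.00 = €4,360.00 subject; 4.91% × €4,360.00 = €214.08
Total: €2,618.69 + €214.08 = €2,832.77

€2,832.77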